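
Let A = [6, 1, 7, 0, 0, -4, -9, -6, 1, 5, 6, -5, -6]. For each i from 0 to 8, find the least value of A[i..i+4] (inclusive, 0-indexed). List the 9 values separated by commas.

0, -4, -9, -9, -9, -9, -9, -6, -6

6 1 7 0 0 → min 0
1 7 0 0 -4 → min -4
7 0 0 -4 -9 → min -9
0 0 -4 -9 -6 → min -9
0 -4 -9 -6 1 → min -9
-4 -9 -6 1 5 → min -9
-9 -6 1 5 6 → min -9
-6 1 5 6 -5 → min -6
1 5 6 -5 -6 → min -6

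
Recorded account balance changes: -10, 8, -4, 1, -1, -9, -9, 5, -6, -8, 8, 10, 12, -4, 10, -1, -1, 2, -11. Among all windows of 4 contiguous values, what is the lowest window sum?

-19

Window sums for each of the 16 positions:
(-10, 8, -4, 1) → sum -5
(8, -4, 1, -1) → sum 4
(-4, 1, -1, -9) → sum -13
(1, -1, -9, -9) → sum -18
(-1, -9, -9, 5) → sum -14
(-9, -9, 5, -6) → sum -19
(-9, 5, -6, -8) → sum -18
(5, -6, -8, 8) → sum -1
(-6, -8, 8, 10) → sum 4
(-8, 8, 10, 12) → sum 22
(8, 10, 12, -4) → sum 26
(10, 12, -4, 10) → sum 28
(12, -4, 10, -1) → sum 17
(-4, 10, -1, -1) → sum 4
(10, -1, -1, 2) → sum 10
(-1, -1, 2, -11) → sum -11
Lowest of these is -19.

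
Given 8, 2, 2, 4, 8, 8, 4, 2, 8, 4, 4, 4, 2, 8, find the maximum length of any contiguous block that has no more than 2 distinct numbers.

4

[8] 1 distinct, len 1
[8, 2] 2 distinct, len 2
[8, 2, 2] 2 distinct, len 3
[2, 2, 4] 2 distinct, len 3
[4, 8] 2 distinct, len 2
[4, 8, 8] 2 distinct, len 3
[4, 8, 8, 4] 2 distinct, len 4
[4, 2] 2 distinct, len 2
[2, 8] 2 distinct, len 2
[8, 4] 2 distinct, len 2
[8, 4, 4] 2 distinct, len 3
[8, 4, 4, 4] 2 distinct, len 4
[4, 4, 4, 2] 2 distinct, len 4
[2, 8] 2 distinct, len 2
Longest length with ≤2 distinct: 4.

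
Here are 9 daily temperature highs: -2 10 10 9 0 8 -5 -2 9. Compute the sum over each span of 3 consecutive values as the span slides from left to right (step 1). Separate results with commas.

Sliding a size-3 window across the 9 values:
(-2, 10, 10) → sum 18
(10, 10, 9) → sum 29
(10, 9, 0) → sum 19
(9, 0, 8) → sum 17
(0, 8, -5) → sum 3
(8, -5, -2) → sum 1
(-5, -2, 9) → sum 2

18, 29, 19, 17, 3, 1, 2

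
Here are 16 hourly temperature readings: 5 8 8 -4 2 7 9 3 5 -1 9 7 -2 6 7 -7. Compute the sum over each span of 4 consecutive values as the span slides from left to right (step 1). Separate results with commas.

17, 14, 13, 14, 21, 24, 16, 16, 20, 13, 20, 18, 4

(5, 8, 8, -4) → sum 17
(8, 8, -4, 2) → sum 14
(8, -4, 2, 7) → sum 13
(-4, 2, 7, 9) → sum 14
(2, 7, 9, 3) → sum 21
(7, 9, 3, 5) → sum 24
(9, 3, 5, -1) → sum 16
(3, 5, -1, 9) → sum 16
(5, -1, 9, 7) → sum 20
(-1, 9, 7, -2) → sum 13
(9, 7, -2, 6) → sum 20
(7, -2, 6, 7) → sum 18
(-2, 6, 7, -7) → sum 4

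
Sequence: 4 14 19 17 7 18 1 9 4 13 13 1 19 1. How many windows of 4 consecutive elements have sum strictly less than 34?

3

(4, 14, 19, 17) → sum 54
(14, 19, 17, 7) → sum 57
(19, 17, 7, 18) → sum 61
(17, 7, 18, 1) → sum 43
(7, 18, 1, 9) → sum 35
(18, 1, 9, 4) → sum 32  < 34 ✓
(1, 9, 4, 13) → sum 27  < 34 ✓
(9, 4, 13, 13) → sum 39
(4, 13, 13, 1) → sum 31  < 34 ✓
(13, 13, 1, 19) → sum 46
(13, 1, 19, 1) → sum 34
3 windows satisfy the condition.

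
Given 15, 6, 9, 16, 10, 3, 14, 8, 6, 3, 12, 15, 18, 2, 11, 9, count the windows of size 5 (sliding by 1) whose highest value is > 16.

[15, 6, 9, 16, 10] → max 16
[6, 9, 16, 10, 3] → max 16
[9, 16, 10, 3, 14] → max 16
[16, 10, 3, 14, 8] → max 16
[10, 3, 14, 8, 6] → max 14
[3, 14, 8, 6, 3] → max 14
[14, 8, 6, 3, 12] → max 14
[8, 6, 3, 12, 15] → max 15
[6, 3, 12, 15, 18] → max 18  > 16 ✓
[3, 12, 15, 18, 2] → max 18  > 16 ✓
[12, 15, 18, 2, 11] → max 18  > 16 ✓
[15, 18, 2, 11, 9] → max 18  > 16 ✓
4 windows satisfy the condition.

4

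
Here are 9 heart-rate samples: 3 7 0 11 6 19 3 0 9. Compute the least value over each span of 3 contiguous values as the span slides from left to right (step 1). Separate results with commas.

Sliding a size-3 window across the 9 values:
3 7 0 → min 0
7 0 11 → min 0
0 11 6 → min 0
11 6 19 → min 6
6 19 3 → min 3
19 3 0 → min 0
3 0 9 → min 0

0, 0, 0, 6, 3, 0, 0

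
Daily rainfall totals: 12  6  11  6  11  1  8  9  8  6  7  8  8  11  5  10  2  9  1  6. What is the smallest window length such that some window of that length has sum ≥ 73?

add 12: running sum 12 < 73
add 6: running sum 18 < 73
add 11: running sum 29 < 73
add 6: running sum 35 < 73
add 11: running sum 46 < 73
add 1: running sum 47 < 73
add 8: running sum 55 < 73
add 9: running sum 64 < 73
add 8: running sum 72 < 73
add 6: shortest ending here [12, 6, 11, 6, 11, 1, 8, 9, 8, 6] sum 78, len 10
add 7: shortest ending here [6, 11, 6, 11, 1, 8, 9, 8, 6, 7] sum 73, len 10
add 8: shortest ending here [11, 6, 11, 1, 8, 9, 8, 6, 7, 8] sum 75, len 10
add 8: shortest ending here [11, 6, 11, 1, 8, 9, 8, 6, 7, 8, 8] sum 83, len 11
add 11: shortest ending here [11, 1, 8, 9, 8, 6, 7, 8, 8, 11] sum 77, len 10
add 5: shortest ending here [11, 1, 8, 9, 8, 6, 7, 8, 8, 11, 5] sum 82, len 11
add 10: shortest ending here [8, 9, 8, 6, 7, 8, 8, 11, 5, 10] sum 80, len 10
add 2: shortest ending here [9, 8, 6, 7, 8, 8, 11, 5, 10, 2] sum 74, len 10
add 9: shortest ending here [8, 6, 7, 8, 8, 11, 5, 10, 2, 9] sum 74, len 10
add 1: shortest ending here [8, 6, 7, 8, 8, 11, 5, 10, 2, 9, 1] sum 75, len 11
add 6: shortest ending here [6, 7, 8, 8, 11, 5, 10, 2, 9, 1, 6] sum 73, len 11
Shortest qualifying length: 10.

10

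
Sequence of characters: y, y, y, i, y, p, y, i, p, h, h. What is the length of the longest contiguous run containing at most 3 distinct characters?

[y] 1 distinct, len 1
[y, y] 1 distinct, len 2
[y, y, y] 1 distinct, len 3
[y, y, y, i] 2 distinct, len 4
[y, y, y, i, y] 2 distinct, len 5
[y, y, y, i, y, p] 3 distinct, len 6
[y, y, y, i, y, p, y] 3 distinct, len 7
[y, y, y, i, y, p, y, i] 3 distinct, len 8
[y, y, y, i, y, p, y, i, p] 3 distinct, len 9
[i, p, h] 3 distinct, len 3
[i, p, h, h] 3 distinct, len 4
Longest length with ≤3 distinct: 9.

9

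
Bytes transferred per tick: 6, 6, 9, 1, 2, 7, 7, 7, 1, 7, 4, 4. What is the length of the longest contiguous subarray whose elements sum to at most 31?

Extend to the right; shrink from the left whenever the sum exceeds 31:
→ 6: sum 6, len 1
→ 6: sum 12, len 2
→ 9: sum 21, len 3
→ 1: sum 22, len 4
→ 2: sum 24, len 5
→ 7: sum 31, len 6
→ 7 (dropped 6, 6): sum 26, len 5
→ 7 (dropped 9): sum 24, len 5
→ 1: sum 25, len 6
→ 7 (dropped 1): sum 31, len 6
→ 4 (dropped 2, 7): sum 26, len 5
→ 4: sum 30, len 6
Longest length seen: 6.

6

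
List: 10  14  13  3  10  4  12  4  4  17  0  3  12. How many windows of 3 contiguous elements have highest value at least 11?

10

[10, 14, 13] → max 14  ≥ 11 ✓
[14, 13, 3] → max 14  ≥ 11 ✓
[13, 3, 10] → max 13  ≥ 11 ✓
[3, 10, 4] → max 10
[10, 4, 12] → max 12  ≥ 11 ✓
[4, 12, 4] → max 12  ≥ 11 ✓
[12, 4, 4] → max 12  ≥ 11 ✓
[4, 4, 17] → max 17  ≥ 11 ✓
[4, 17, 0] → max 17  ≥ 11 ✓
[17, 0, 3] → max 17  ≥ 11 ✓
[0, 3, 12] → max 12  ≥ 11 ✓
10 windows satisfy the condition.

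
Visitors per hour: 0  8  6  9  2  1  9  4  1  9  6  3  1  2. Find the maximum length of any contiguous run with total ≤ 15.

4

[0] sum 0 len 1
[0, 8] sum 8 len 2
[0, 8, 6] sum 14 len 3
[6, 9] sum 15 len 2
[9, 2] sum 11 len 2
[9, 2, 1] sum 12 len 3
[2, 1, 9] sum 12 len 3
[1, 9, 4] sum 14 len 3
[1, 9, 4, 1] sum 15 len 4
[4, 1, 9] sum 14 len 3
[9, 6] sum 15 len 2
[6, 3] sum 9 len 2
[6, 3, 1] sum 10 len 3
[6, 3, 1, 2] sum 12 len 4
Longest length seen: 4.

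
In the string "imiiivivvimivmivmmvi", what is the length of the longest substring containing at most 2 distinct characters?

8

add i: window [i] (1 distinct), len 1
add m: window [i, m] (2 distinct), len 2
add i: window [i, m, i] (2 distinct), len 3
add i: window [i, m, i, i] (2 distinct), len 4
add i: window [i, m, i, i, i] (2 distinct), len 5
add v: window [i, i, i, v] (2 distinct), len 4
add i: window [i, i, i, v, i] (2 distinct), len 5
add v: window [i, i, i, v, i, v] (2 distinct), len 6
add v: window [i, i, i, v, i, v, v] (2 distinct), len 7
add i: window [i, i, i, v, i, v, v, i] (2 distinct), len 8
add m: window [i, m] (2 distinct), len 2
add i: window [i, m, i] (2 distinct), len 3
add v: window [i, v] (2 distinct), len 2
add m: window [v, m] (2 distinct), len 2
add i: window [m, i] (2 distinct), len 2
add v: window [i, v] (2 distinct), len 2
add m: window [v, m] (2 distinct), len 2
add m: window [v, m, m] (2 distinct), len 3
add v: window [v, m, m, v] (2 distinct), len 4
add i: window [v, i] (2 distinct), len 2
Longest length with ≤2 distinct: 8.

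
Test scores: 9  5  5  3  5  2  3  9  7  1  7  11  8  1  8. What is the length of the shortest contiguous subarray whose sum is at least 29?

5

add 9: running sum 9 < 29
add 5: running sum 14 < 29
add 5: running sum 19 < 29
add 3: running sum 22 < 29
add 5: running sum 27 < 29
end 5: [9, 5, 5, 3, 5, 2] sum 29, len 6
end 6: [9, 5, 5, 3, 5, 2, 3] sum 32, len 7
end 7: [5, 5, 3, 5, 2, 3, 9] sum 32, len 7
end 8: [3, 5, 2, 3, 9, 7] sum 29, len 6
end 9: [3, 5, 2, 3, 9, 7, 1] sum 30, len 7
end 10: [2, 3, 9, 7, 1, 7] sum 29, len 6
end 11: [9, 7, 1, 7, 11] sum 35, len 5
end 12: [7, 1, 7, 11, 8] sum 34, len 5
end 13: [7, 1, 7, 11, 8, 1] sum 35, len 6
end 14: [7, 11, 8, 1, 8] sum 35, len 5
Shortest qualifying length: 5.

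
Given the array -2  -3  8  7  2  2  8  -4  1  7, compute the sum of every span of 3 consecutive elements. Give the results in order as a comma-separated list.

-2 -3 8 → sum 3
-3 8 7 → sum 12
8 7 2 → sum 17
7 2 2 → sum 11
2 2 8 → sum 12
2 8 -4 → sum 6
8 -4 1 → sum 5
-4 1 7 → sum 4

3, 12, 17, 11, 12, 6, 5, 4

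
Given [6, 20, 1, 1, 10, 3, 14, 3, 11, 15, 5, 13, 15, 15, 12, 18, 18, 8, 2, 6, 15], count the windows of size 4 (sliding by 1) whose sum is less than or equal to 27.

(6, 20, 1, 1) → sum 28
(20, 1, 1, 10) → sum 32
(1, 1, 10, 3) → sum 15  ≤ 27 ✓
(1, 10, 3, 14) → sum 28
(10, 3, 14, 3) → sum 30
(3, 14, 3, 11) → sum 31
(14, 3, 11, 15) → sum 43
(3, 11, 15, 5) → sum 34
(11, 15, 5, 13) → sum 44
(15, 5, 13, 15) → sum 48
(5, 13, 15, 15) → sum 48
(13, 15, 15, 12) → sum 55
(15, 15, 12, 18) → sum 60
(15, 12, 18, 18) → sum 63
(12, 18, 18, 8) → sum 56
(18, 18, 8, 2) → sum 46
(18, 8, 2, 6) → sum 34
(8, 2, 6, 15) → sum 31
1 window satisfy the condition.

1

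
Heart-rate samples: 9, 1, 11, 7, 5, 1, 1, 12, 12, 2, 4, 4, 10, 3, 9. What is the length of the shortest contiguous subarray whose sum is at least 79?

add 9: running sum 9 < 79
add 1: running sum 10 < 79
add 11: running sum 21 < 79
add 7: running sum 28 < 79
add 5: running sum 33 < 79
add 1: running sum 34 < 79
add 1: running sum 35 < 79
add 12: running sum 47 < 79
add 12: running sum 59 < 79
add 2: running sum 61 < 79
add 4: running sum 65 < 79
add 4: running sum 69 < 79
add 10: shortest ending here [9, 1, 11, 7, 5, 1, 1, 12, 12, 2, 4, 4, 10] sum 79, len 13
add 3: shortest ending here [9, 1, 11, 7, 5, 1, 1, 12, 12, 2, 4, 4, 10, 3] sum 82, len 14
add 9: shortest ending here [11, 7, 5, 1, 1, 12, 12, 2, 4, 4, 10, 3, 9] sum 81, len 13
Shortest qualifying length: 13.

13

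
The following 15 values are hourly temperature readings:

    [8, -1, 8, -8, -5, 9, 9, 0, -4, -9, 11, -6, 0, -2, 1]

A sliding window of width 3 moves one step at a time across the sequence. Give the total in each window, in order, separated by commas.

8 -1 8 → sum 15
-1 8 -8 → sum -1
8 -8 -5 → sum -5
-8 -5 9 → sum -4
-5 9 9 → sum 13
9 9 0 → sum 18
9 0 -4 → sum 5
0 -4 -9 → sum -13
-4 -9 11 → sum -2
-9 11 -6 → sum -4
11 -6 0 → sum 5
-6 0 -2 → sum -8
0 -2 1 → sum -1

15, -1, -5, -4, 13, 18, 5, -13, -2, -4, 5, -8, -1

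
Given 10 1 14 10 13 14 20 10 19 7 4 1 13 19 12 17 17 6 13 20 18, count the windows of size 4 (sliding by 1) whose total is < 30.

1

(10, 1, 14, 10) → sum 35
(1, 14, 10, 13) → sum 38
(14, 10, 13, 14) → sum 51
(10, 13, 14, 20) → sum 57
(13, 14, 20, 10) → sum 57
(14, 20, 10, 19) → sum 63
(20, 10, 19, 7) → sum 56
(10, 19, 7, 4) → sum 40
(19, 7, 4, 1) → sum 31
(7, 4, 1, 13) → sum 25  < 30 ✓
(4, 1, 13, 19) → sum 37
(1, 13, 19, 12) → sum 45
(13, 19, 12, 17) → sum 61
(19, 12, 17, 17) → sum 65
(12, 17, 17, 6) → sum 52
(17, 17, 6, 13) → sum 53
(17, 6, 13, 20) → sum 56
(6, 13, 20, 18) → sum 57
1 window satisfy the condition.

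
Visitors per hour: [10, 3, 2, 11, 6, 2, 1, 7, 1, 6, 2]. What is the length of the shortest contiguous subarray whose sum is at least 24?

add 10: running sum 10 < 24
add 3: running sum 13 < 24
add 2: running sum 15 < 24
add 11: shortest ending here [10, 3, 2, 11] sum 26, len 4
add 6: shortest ending here [10, 3, 2, 11, 6] sum 32, len 5
add 2: shortest ending here [3, 2, 11, 6, 2] sum 24, len 5
add 1: shortest ending here [3, 2, 11, 6, 2, 1] sum 25, len 6
add 7: shortest ending here [11, 6, 2, 1, 7] sum 27, len 5
add 1: shortest ending here [11, 6, 2, 1, 7, 1] sum 28, len 6
add 6: shortest ending here [11, 6, 2, 1, 7, 1, 6] sum 34, len 7
add 2: shortest ending here [6, 2, 1, 7, 1, 6, 2] sum 25, len 7
Shortest qualifying length: 4.

4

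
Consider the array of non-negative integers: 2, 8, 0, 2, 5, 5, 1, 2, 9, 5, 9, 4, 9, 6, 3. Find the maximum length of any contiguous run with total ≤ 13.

5

[2] sum 2 len 1
[2, 8] sum 10 len 2
[2, 8, 0] sum 10 len 3
[2, 8, 0, 2] sum 12 len 4
[0, 2, 5] sum 7 len 3
[0, 2, 5, 5] sum 12 len 4
[0, 2, 5, 5, 1] sum 13 len 5
[5, 5, 1, 2] sum 13 len 4
[1, 2, 9] sum 12 len 3
[5] sum 5 len 1
[9] sum 9 len 1
[9, 4] sum 13 len 2
[4, 9] sum 13 len 2
[6] sum 6 len 1
[6, 3] sum 9 len 2
Longest length seen: 5.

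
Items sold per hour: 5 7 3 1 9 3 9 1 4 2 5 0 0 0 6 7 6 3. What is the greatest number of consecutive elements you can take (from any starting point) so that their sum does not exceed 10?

Extend to the right; shrink from the left whenever the sum exceeds 10:
→ 5: sum 5, len 1
→ 7 (dropped 5): sum 7, len 1
→ 3: sum 10, len 2
→ 1 (dropped 7): sum 4, len 2
→ 9 (dropped 3): sum 10, len 2
→ 3 (dropped 1, 9): sum 3, len 1
→ 9 (dropped 3): sum 9, len 1
→ 1: sum 10, len 2
→ 4 (dropped 9): sum 5, len 2
→ 2: sum 7, len 3
→ 5 (dropped 1, 4): sum 7, len 2
→ 0: sum 7, len 3
→ 0: sum 7, len 4
→ 0: sum 7, len 5
→ 6 (dropped 2, 5): sum 6, len 4
→ 7 (dropped 0, 0, 0, 6): sum 7, len 1
→ 6 (dropped 7): sum 6, len 1
→ 3: sum 9, len 2
Longest length seen: 5.

5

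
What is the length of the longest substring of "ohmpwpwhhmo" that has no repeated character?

5

add o: [o] len 1
add h: [o, h] len 2
add m: [o, h, m] len 3
add p: [o, h, m, p] len 4
add w: [o, h, m, p, w] len 5
add p (repeat p, move left end past it): [w, p] len 2
add w (repeat w, move left end past it): [p, w] len 2
add h: [p, w, h] len 3
add h (repeat h, move left end past it): [h] len 1
add m: [h, m] len 2
add o: [h, m, o] len 3
Longest all-distinct length: 5.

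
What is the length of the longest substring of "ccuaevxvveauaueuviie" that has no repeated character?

6

[c] len 1
[c] len 1
[c, u] len 2
[c, u, a] len 3
[c, u, a, e] len 4
[c, u, a, e, v] len 5
[c, u, a, e, v, x] len 6
[x, v] len 2
[v] len 1
[v, e] len 2
[v, e, a] len 3
[v, e, a, u] len 4
[u, a] len 2
[a, u] len 2
[a, u, e] len 3
[e, u] len 2
[e, u, v] len 3
[e, u, v, i] len 4
[i] len 1
[i, e] len 2
Longest all-distinct length: 6.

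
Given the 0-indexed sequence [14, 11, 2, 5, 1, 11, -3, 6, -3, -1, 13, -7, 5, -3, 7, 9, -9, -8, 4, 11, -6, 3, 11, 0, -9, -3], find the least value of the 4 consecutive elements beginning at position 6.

Elements at indices 6..9: -3, 6, -3, -1
min(-3, 6, -3, -1) = -3

-3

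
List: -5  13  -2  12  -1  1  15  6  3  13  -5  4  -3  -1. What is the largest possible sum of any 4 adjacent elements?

37

(-5, 13, -2, 12) → sum 18
(13, -2, 12, -1) → sum 22
(-2, 12, -1, 1) → sum 10
(12, -1, 1, 15) → sum 27
(-1, 1, 15, 6) → sum 21
(1, 15, 6, 3) → sum 25
(15, 6, 3, 13) → sum 37
(6, 3, 13, -5) → sum 17
(3, 13, -5, 4) → sum 15
(13, -5, 4, -3) → sum 9
(-5, 4, -3, -1) → sum -5
Largest of these is 37.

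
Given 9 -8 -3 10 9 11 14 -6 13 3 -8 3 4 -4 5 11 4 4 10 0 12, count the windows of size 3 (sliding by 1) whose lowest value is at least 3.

5

[9, -8, -3] → min -8
[-8, -3, 10] → min -8
[-3, 10, 9] → min -3
[10, 9, 11] → min 9  ≥ 3 ✓
[9, 11, 14] → min 9  ≥ 3 ✓
[11, 14, -6] → min -6
[14, -6, 13] → min -6
[-6, 13, 3] → min -6
[13, 3, -8] → min -8
[3, -8, 3] → min -8
[-8, 3, 4] → min -8
[3, 4, -4] → min -4
[4, -4, 5] → min -4
[-4, 5, 11] → min -4
[5, 11, 4] → min 4  ≥ 3 ✓
[11, 4, 4] → min 4  ≥ 3 ✓
[4, 4, 10] → min 4  ≥ 3 ✓
[4, 10, 0] → min 0
[10, 0, 12] → min 0
5 windows satisfy the condition.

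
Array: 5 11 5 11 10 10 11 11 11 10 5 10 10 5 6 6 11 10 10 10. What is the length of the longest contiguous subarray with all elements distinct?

[5] len 1
[5, 11] len 2
[11, 5] len 2
[5, 11] len 2
[5, 11, 10] len 3
[10] len 1
[10, 11] len 2
[11] len 1
[11] len 1
[11, 10] len 2
[11, 10, 5] len 3
[5, 10] len 2
[10] len 1
[10, 5] len 2
[10, 5, 6] len 3
[6] len 1
[6, 11] len 2
[6, 11, 10] len 3
[10] len 1
[10] len 1
Longest all-distinct length: 3.

3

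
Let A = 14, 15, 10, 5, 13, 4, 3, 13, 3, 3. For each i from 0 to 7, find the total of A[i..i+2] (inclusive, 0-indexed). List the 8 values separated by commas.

Sliding a size-3 window across the 10 values:
[14, 15, 10] → sum 39
[15, 10, 5] → sum 30
[10, 5, 13] → sum 28
[5, 13, 4] → sum 22
[13, 4, 3] → sum 20
[4, 3, 13] → sum 20
[3, 13, 3] → sum 19
[13, 3, 3] → sum 19

39, 30, 28, 22, 20, 20, 19, 19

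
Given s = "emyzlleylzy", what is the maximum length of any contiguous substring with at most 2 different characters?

3

add e: window [e] (1 distinct), len 1
add m: window [e, m] (2 distinct), len 2
add y: window [m, y] (2 distinct), len 2
add z: window [y, z] (2 distinct), len 2
add l: window [z, l] (2 distinct), len 2
add l: window [z, l, l] (2 distinct), len 3
add e: window [l, l, e] (2 distinct), len 3
add y: window [e, y] (2 distinct), len 2
add l: window [y, l] (2 distinct), len 2
add z: window [l, z] (2 distinct), len 2
add y: window [z, y] (2 distinct), len 2
Longest length with ≤2 distinct: 3.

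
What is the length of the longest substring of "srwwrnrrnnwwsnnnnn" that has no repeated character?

add s: [s] len 1
add r: [s, r] len 2
add w: [s, r, w] len 3
add w (repeat w, move left end past it): [w] len 1
add r: [w, r] len 2
add n: [w, r, n] len 3
add r (repeat r, move left end past it): [n, r] len 2
add r (repeat r, move left end past it): [r] len 1
add n: [r, n] len 2
add n (repeat n, move left end past it): [n] len 1
add w: [n, w] len 2
add w (repeat w, move left end past it): [w] len 1
add s: [w, s] len 2
add n: [w, s, n] len 3
add n (repeat n, move left end past it): [n] len 1
add n (repeat n, move left end past it): [n] len 1
add n (repeat n, move left end past it): [n] len 1
add n (repeat n, move left end past it): [n] len 1
Longest all-distinct length: 3.

3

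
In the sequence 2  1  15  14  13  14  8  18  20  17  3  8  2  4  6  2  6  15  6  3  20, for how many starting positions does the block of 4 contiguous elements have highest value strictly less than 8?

2 1 15 14 → max 15
1 15 14 13 → max 15
15 14 13 14 → max 15
14 13 14 8 → max 14
13 14 8 18 → max 18
14 8 18 20 → max 20
8 18 20 17 → max 20
18 20 17 3 → max 20
20 17 3 8 → max 20
17 3 8 2 → max 17
3 8 2 4 → max 8
8 2 4 6 → max 8
2 4 6 2 → max 6  < 8 ✓
4 6 2 6 → max 6  < 8 ✓
6 2 6 15 → max 15
2 6 15 6 → max 15
6 15 6 3 → max 15
15 6 3 20 → max 20
2 windows satisfy the condition.

2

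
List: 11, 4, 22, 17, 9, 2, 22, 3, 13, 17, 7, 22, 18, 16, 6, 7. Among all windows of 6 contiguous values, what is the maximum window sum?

11 4 22 17 9 2 → sum 65
4 22 17 9 2 22 → sum 76
22 17 9 2 22 3 → sum 75
17 9 2 22 3 13 → sum 66
9 2 22 3 13 17 → sum 66
2 22 3 13 17 7 → sum 64
22 3 13 17 7 22 → sum 84
3 13 17 7 22 18 → sum 80
13 17 7 22 18 16 → sum 93
17 7 22 18 16 6 → sum 86
7 22 18 16 6 7 → sum 76
Maximum of these is 93.

93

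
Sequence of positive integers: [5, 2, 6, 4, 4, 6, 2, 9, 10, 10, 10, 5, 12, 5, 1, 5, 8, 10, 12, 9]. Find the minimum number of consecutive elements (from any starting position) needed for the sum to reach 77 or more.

10

add 5: running sum 5 < 77
add 2: running sum 7 < 77
add 6: running sum 13 < 77
add 4: running sum 17 < 77
add 4: running sum 21 < 77
add 6: running sum 27 < 77
add 2: running sum 29 < 77
add 9: running sum 38 < 77
add 10: running sum 48 < 77
add 10: running sum 58 < 77
add 10: running sum 68 < 77
add 5: running sum 73 < 77
add 12: shortest ending here [6, 4, 4, 6, 2, 9, 10, 10, 10, 5, 12] sum 78, len 11
add 5: shortest ending here [4, 4, 6, 2, 9, 10, 10, 10, 5, 12, 5] sum 77, len 11
add 1: shortest ending here [4, 4, 6, 2, 9, 10, 10, 10, 5, 12, 5, 1] sum 78, len 12
add 5: shortest ending here [4, 6, 2, 9, 10, 10, 10, 5, 12, 5, 1, 5] sum 79, len 12
add 8: shortest ending here [2, 9, 10, 10, 10, 5, 12, 5, 1, 5, 8] sum 77, len 11
add 10: shortest ending here [9, 10, 10, 10, 5, 12, 5, 1, 5, 8, 10] sum 85, len 11
add 12: shortest ending here [10, 10, 5, 12, 5, 1, 5, 8, 10, 12] sum 78, len 10
add 9: shortest ending here [10, 5, 12, 5, 1, 5, 8, 10, 12, 9] sum 77, len 10
Shortest qualifying length: 10.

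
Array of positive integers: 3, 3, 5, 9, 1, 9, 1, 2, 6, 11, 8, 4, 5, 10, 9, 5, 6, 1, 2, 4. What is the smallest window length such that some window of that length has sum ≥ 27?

4

add 3: running sum 3 < 27
add 3: running sum 6 < 27
add 5: running sum 11 < 27
add 9: running sum 20 < 27
add 1: running sum 21 < 27
add 9: shortest ending here [3, 5, 9, 1, 9] sum 27, len 5
add 1: shortest ending here [3, 5, 9, 1, 9, 1] sum 28, len 6
add 2: shortest ending here [5, 9, 1, 9, 1, 2] sum 27, len 6
add 6: shortest ending here [9, 1, 9, 1, 2, 6] sum 28, len 6
add 11: shortest ending here [9, 1, 2, 6, 11] sum 29, len 5
add 8: shortest ending here [2, 6, 11, 8] sum 27, len 4
add 4: shortest ending here [6, 11, 8, 4] sum 29, len 4
add 5: shortest ending here [11, 8, 4, 5] sum 28, len 4
add 10: shortest ending here [8, 4, 5, 10] sum 27, len 4
add 9: shortest ending here [4, 5, 10, 9] sum 28, len 4
add 5: shortest ending here [5, 10, 9, 5] sum 29, len 4
add 6: shortest ending here [10, 9, 5, 6] sum 30, len 4
add 1: shortest ending here [10, 9, 5, 6, 1] sum 31, len 5
add 2: shortest ending here [10, 9, 5, 6, 1, 2] sum 33, len 6
add 4: shortest ending here [9, 5, 6, 1, 2, 4] sum 27, len 6
Shortest qualifying length: 4.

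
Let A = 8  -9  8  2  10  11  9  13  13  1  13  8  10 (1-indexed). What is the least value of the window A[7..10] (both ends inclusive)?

1

Elements at indices 7..10: 9, 13, 13, 1
min(9, 13, 13, 1) = 1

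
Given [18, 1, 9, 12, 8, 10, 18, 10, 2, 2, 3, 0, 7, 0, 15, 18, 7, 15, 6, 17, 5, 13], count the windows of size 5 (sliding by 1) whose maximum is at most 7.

(18, 1, 9, 12, 8) → max 18
(1, 9, 12, 8, 10) → max 12
(9, 12, 8, 10, 18) → max 18
(12, 8, 10, 18, 10) → max 18
(8, 10, 18, 10, 2) → max 18
(10, 18, 10, 2, 2) → max 18
(18, 10, 2, 2, 3) → max 18
(10, 2, 2, 3, 0) → max 10
(2, 2, 3, 0, 7) → max 7  ≤ 7 ✓
(2, 3, 0, 7, 0) → max 7  ≤ 7 ✓
(3, 0, 7, 0, 15) → max 15
(0, 7, 0, 15, 18) → max 18
(7, 0, 15, 18, 7) → max 18
(0, 15, 18, 7, 15) → max 18
(15, 18, 7, 15, 6) → max 18
(18, 7, 15, 6, 17) → max 18
(7, 15, 6, 17, 5) → max 17
(15, 6, 17, 5, 13) → max 17
2 windows satisfy the condition.

2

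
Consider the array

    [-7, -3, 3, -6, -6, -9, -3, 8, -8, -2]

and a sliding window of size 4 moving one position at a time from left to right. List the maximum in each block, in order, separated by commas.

3, 3, 3, -3, 8, 8, 8

[-7, -3, 3, -6] → max 3
[-3, 3, -6, -6] → max 3
[3, -6, -6, -9] → max 3
[-6, -6, -9, -3] → max -3
[-6, -9, -3, 8] → max 8
[-9, -3, 8, -8] → max 8
[-3, 8, -8, -2] → max 8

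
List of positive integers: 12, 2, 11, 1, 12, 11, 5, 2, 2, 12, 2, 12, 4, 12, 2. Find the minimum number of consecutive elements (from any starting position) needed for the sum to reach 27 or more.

3

add 12: running sum 12 < 27
add 2: running sum 14 < 27
add 11: running sum 25 < 27
add 1: running sum 26 < 27
end 4: [12, 2, 11, 1, 12] sum 38, len 5
end 5: [11, 1, 12, 11] sum 35, len 4
end 6: [12, 11, 5] sum 28, len 3
end 7: [12, 11, 5, 2] sum 30, len 4
end 8: [12, 11, 5, 2, 2] sum 32, len 5
end 9: [11, 5, 2, 2, 12] sum 32, len 5
end 10: [11, 5, 2, 2, 12, 2] sum 34, len 6
end 11: [2, 12, 2, 12] sum 28, len 4
end 12: [12, 2, 12, 4] sum 30, len 4
end 13: [12, 4, 12] sum 28, len 3
end 14: [12, 4, 12, 2] sum 30, len 4
Shortest qualifying length: 3.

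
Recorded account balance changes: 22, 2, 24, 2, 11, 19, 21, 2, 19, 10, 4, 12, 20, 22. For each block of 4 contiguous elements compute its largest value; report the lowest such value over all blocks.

22 2 24 2 → max 24
2 24 2 11 → max 24
24 2 11 19 → max 24
2 11 19 21 → max 21
11 19 21 2 → max 21
19 21 2 19 → max 21
21 2 19 10 → max 21
2 19 10 4 → max 19
19 10 4 12 → max 19
10 4 12 20 → max 20
4 12 20 22 → max 22
Lowest of these is 19.

19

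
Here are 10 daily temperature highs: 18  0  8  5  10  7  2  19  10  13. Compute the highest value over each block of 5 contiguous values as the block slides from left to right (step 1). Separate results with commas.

18 0 8 5 10 → max 18
0 8 5 10 7 → max 10
8 5 10 7 2 → max 10
5 10 7 2 19 → max 19
10 7 2 19 10 → max 19
7 2 19 10 13 → max 19

18, 10, 10, 19, 19, 19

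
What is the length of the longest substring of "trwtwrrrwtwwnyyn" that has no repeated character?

3

[t] len 1
[t, r] len 2
[t, r, w] len 3
[r, w, t] len 3
[t, w] len 2
[t, w, r] len 3
[r] len 1
[r] len 1
[r, w] len 2
[r, w, t] len 3
[t, w] len 2
[w] len 1
[w, n] len 2
[w, n, y] len 3
[y] len 1
[y, n] len 2
Longest all-distinct length: 3.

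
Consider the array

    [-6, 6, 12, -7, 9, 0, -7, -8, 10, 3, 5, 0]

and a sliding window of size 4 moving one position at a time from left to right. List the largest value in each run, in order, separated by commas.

12, 12, 12, 9, 9, 10, 10, 10, 10

-6 6 12 -7 → max 12
6 12 -7 9 → max 12
12 -7 9 0 → max 12
-7 9 0 -7 → max 9
9 0 -7 -8 → max 9
0 -7 -8 10 → max 10
-7 -8 10 3 → max 10
-8 10 3 5 → max 10
10 3 5 0 → max 10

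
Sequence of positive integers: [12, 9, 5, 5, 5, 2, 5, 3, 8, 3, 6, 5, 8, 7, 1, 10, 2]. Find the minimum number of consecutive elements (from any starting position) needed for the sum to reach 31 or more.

4

add 12: running sum 12 < 31
add 9: running sum 21 < 31
add 5: running sum 26 < 31
add 5: shortest ending here [12, 9, 5, 5] sum 31, len 4
add 5: shortest ending here [12, 9, 5, 5, 5] sum 36, len 5
add 2: shortest ending here [12, 9, 5, 5, 5, 2] sum 38, len 6
add 5: shortest ending here [9, 5, 5, 5, 2, 5] sum 31, len 6
add 3: shortest ending here [9, 5, 5, 5, 2, 5, 3] sum 34, len 7
add 8: shortest ending here [5, 5, 5, 2, 5, 3, 8] sum 33, len 7
add 3: shortest ending here [5, 5, 2, 5, 3, 8, 3] sum 31, len 7
add 6: shortest ending here [5, 2, 5, 3, 8, 3, 6] sum 32, len 7
add 5: shortest ending here [2, 5, 3, 8, 3, 6, 5] sum 32, len 7
add 8: shortest ending here [3, 8, 3, 6, 5, 8] sum 33, len 6
add 7: shortest ending here [8, 3, 6, 5, 8, 7] sum 37, len 6
add 1: shortest ending here [8, 3, 6, 5, 8, 7, 1] sum 38, len 7
add 10: shortest ending here [5, 8, 7, 1, 10] sum 31, len 5
add 2: shortest ending here [5, 8, 7, 1, 10, 2] sum 33, len 6
Shortest qualifying length: 4.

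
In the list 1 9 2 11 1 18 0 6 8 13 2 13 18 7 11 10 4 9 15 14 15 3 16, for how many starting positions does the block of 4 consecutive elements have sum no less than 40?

8

1 9 2 11 → sum 23
9 2 11 1 → sum 23
2 11 1 18 → sum 32
11 1 18 0 → sum 30
1 18 0 6 → sum 25
18 0 6 8 → sum 32
0 6 8 13 → sum 27
6 8 13 2 → sum 29
8 13 2 13 → sum 36
13 2 13 18 → sum 46  ≥ 40 ✓
2 13 18 7 → sum 40  ≥ 40 ✓
13 18 7 11 → sum 49  ≥ 40 ✓
18 7 11 10 → sum 46  ≥ 40 ✓
7 11 10 4 → sum 32
11 10 4 9 → sum 34
10 4 9 15 → sum 38
4 9 15 14 → sum 42  ≥ 40 ✓
9 15 14 15 → sum 53  ≥ 40 ✓
15 14 15 3 → sum 47  ≥ 40 ✓
14 15 3 16 → sum 48  ≥ 40 ✓
8 windows satisfy the condition.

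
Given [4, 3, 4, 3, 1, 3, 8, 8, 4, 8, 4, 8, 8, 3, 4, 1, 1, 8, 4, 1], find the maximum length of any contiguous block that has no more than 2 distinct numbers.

7

add 4: window [4] (1 distinct), len 1
add 3: window [4, 3] (2 distinct), len 2
add 4: window [4, 3, 4] (2 distinct), len 3
add 3: window [4, 3, 4, 3] (2 distinct), len 4
add 1: window [3, 1] (2 distinct), len 2
add 3: window [3, 1, 3] (2 distinct), len 3
add 8: window [3, 8] (2 distinct), len 2
add 8: window [3, 8, 8] (2 distinct), len 3
add 4: window [8, 8, 4] (2 distinct), len 3
add 8: window [8, 8, 4, 8] (2 distinct), len 4
add 4: window [8, 8, 4, 8, 4] (2 distinct), len 5
add 8: window [8, 8, 4, 8, 4, 8] (2 distinct), len 6
add 8: window [8, 8, 4, 8, 4, 8, 8] (2 distinct), len 7
add 3: window [8, 8, 3] (2 distinct), len 3
add 4: window [3, 4] (2 distinct), len 2
add 1: window [4, 1] (2 distinct), len 2
add 1: window [4, 1, 1] (2 distinct), len 3
add 8: window [1, 1, 8] (2 distinct), len 3
add 4: window [8, 4] (2 distinct), len 2
add 1: window [4, 1] (2 distinct), len 2
Longest length with ≤2 distinct: 7.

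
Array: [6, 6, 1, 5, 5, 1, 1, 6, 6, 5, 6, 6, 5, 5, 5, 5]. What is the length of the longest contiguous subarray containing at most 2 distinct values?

9

[6] 1 distinct, len 1
[6, 6] 1 distinct, len 2
[6, 6, 1] 2 distinct, len 3
[1, 5] 2 distinct, len 2
[1, 5, 5] 2 distinct, len 3
[1, 5, 5, 1] 2 distinct, len 4
[1, 5, 5, 1, 1] 2 distinct, len 5
[1, 1, 6] 2 distinct, len 3
[1, 1, 6, 6] 2 distinct, len 4
[6, 6, 5] 2 distinct, len 3
[6, 6, 5, 6] 2 distinct, len 4
[6, 6, 5, 6, 6] 2 distinct, len 5
[6, 6, 5, 6, 6, 5] 2 distinct, len 6
[6, 6, 5, 6, 6, 5, 5] 2 distinct, len 7
[6, 6, 5, 6, 6, 5, 5, 5] 2 distinct, len 8
[6, 6, 5, 6, 6, 5, 5, 5, 5] 2 distinct, len 9
Longest length with ≤2 distinct: 9.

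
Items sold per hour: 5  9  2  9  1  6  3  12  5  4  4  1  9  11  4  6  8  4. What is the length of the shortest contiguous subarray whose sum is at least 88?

16

add 5: running sum 5 < 88
add 9: running sum 14 < 88
add 2: running sum 16 < 88
add 9: running sum 25 < 88
add 1: running sum 26 < 88
add 6: running sum 32 < 88
add 3: running sum 35 < 88
add 12: running sum 47 < 88
add 5: running sum 52 < 88
add 4: running sum 56 < 88
add 4: running sum 60 < 88
add 1: running sum 61 < 88
add 9: running sum 70 < 88
add 11: running sum 81 < 88
add 4: running sum 85 < 88
end 15: [5, 9, 2, 9, 1, 6, 3, 12, 5, 4, 4, 1, 9, 11, 4, 6] sum 91, len 16
end 16: [9, 2, 9, 1, 6, 3, 12, 5, 4, 4, 1, 9, 11, 4, 6, 8] sum 94, len 16
end 17: [2, 9, 1, 6, 3, 12, 5, 4, 4, 1, 9, 11, 4, 6, 8, 4] sum 89, len 16
Shortest qualifying length: 16.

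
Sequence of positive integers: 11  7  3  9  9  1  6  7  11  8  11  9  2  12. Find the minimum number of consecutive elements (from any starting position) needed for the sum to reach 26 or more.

add 11: running sum 11 < 26
add 7: running sum 18 < 26
add 3: running sum 21 < 26
add 9: shortest ending here [11, 7, 3, 9] sum 30, len 4
add 9: shortest ending here [7, 3, 9, 9] sum 28, len 4
add 1: shortest ending here [7, 3, 9, 9, 1] sum 29, len 5
add 6: shortest ending here [3, 9, 9, 1, 6] sum 28, len 5
add 7: shortest ending here [9, 9, 1, 6, 7] sum 32, len 5
add 11: shortest ending here [9, 1, 6, 7, 11] sum 34, len 5
add 8: shortest ending here [7, 11, 8] sum 26, len 3
add 11: shortest ending here [11, 8, 11] sum 30, len 3
add 9: shortest ending here [8, 11, 9] sum 28, len 3
add 2: shortest ending here [8, 11, 9, 2] sum 30, len 4
add 12: shortest ending here [11, 9, 2, 12] sum 34, len 4
Shortest qualifying length: 3.

3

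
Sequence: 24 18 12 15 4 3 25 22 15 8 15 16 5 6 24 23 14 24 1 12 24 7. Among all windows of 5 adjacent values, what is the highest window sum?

91

[24, 18, 12, 15, 4] → sum 73
[18, 12, 15, 4, 3] → sum 52
[12, 15, 4, 3, 25] → sum 59
[15, 4, 3, 25, 22] → sum 69
[4, 3, 25, 22, 15] → sum 69
[3, 25, 22, 15, 8] → sum 73
[25, 22, 15, 8, 15] → sum 85
[22, 15, 8, 15, 16] → sum 76
[15, 8, 15, 16, 5] → sum 59
[8, 15, 16, 5, 6] → sum 50
[15, 16, 5, 6, 24] → sum 66
[16, 5, 6, 24, 23] → sum 74
[5, 6, 24, 23, 14] → sum 72
[6, 24, 23, 14, 24] → sum 91
[24, 23, 14, 24, 1] → sum 86
[23, 14, 24, 1, 12] → sum 74
[14, 24, 1, 12, 24] → sum 75
[24, 1, 12, 24, 7] → sum 68
Highest of these is 91.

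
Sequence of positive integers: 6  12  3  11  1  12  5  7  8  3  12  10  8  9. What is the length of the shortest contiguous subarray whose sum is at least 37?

4

add 6: running sum 6 < 37
add 12: running sum 18 < 37
add 3: running sum 21 < 37
add 11: running sum 32 < 37
add 1: running sum 33 < 37
end 5: [12, 3, 11, 1, 12] sum 39, len 5
end 6: [12, 3, 11, 1, 12, 5] sum 44, len 6
end 7: [3, 11, 1, 12, 5, 7] sum 39, len 6
end 8: [11, 1, 12, 5, 7, 8] sum 44, len 6
end 9: [11, 1, 12, 5, 7, 8, 3] sum 47, len 7
end 10: [12, 5, 7, 8, 3, 12] sum 47, len 6
end 11: [7, 8, 3, 12, 10] sum 40, len 5
end 12: [8, 3, 12, 10, 8] sum 41, len 5
end 13: [12, 10, 8, 9] sum 39, len 4
Shortest qualifying length: 4.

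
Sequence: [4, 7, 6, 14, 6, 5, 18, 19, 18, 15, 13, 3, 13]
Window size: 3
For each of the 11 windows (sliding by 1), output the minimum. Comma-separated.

(4, 7, 6) → min 4
(7, 6, 14) → min 6
(6, 14, 6) → min 6
(14, 6, 5) → min 5
(6, 5, 18) → min 5
(5, 18, 19) → min 5
(18, 19, 18) → min 18
(19, 18, 15) → min 15
(18, 15, 13) → min 13
(15, 13, 3) → min 3
(13, 3, 13) → min 3

4, 6, 6, 5, 5, 5, 18, 15, 13, 3, 3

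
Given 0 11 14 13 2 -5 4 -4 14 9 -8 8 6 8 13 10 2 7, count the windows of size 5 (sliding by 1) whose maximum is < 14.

6

[0, 11, 14, 13, 2] → max 14
[11, 14, 13, 2, -5] → max 14
[14, 13, 2, -5, 4] → max 14
[13, 2, -5, 4, -4] → max 13  < 14 ✓
[2, -5, 4, -4, 14] → max 14
[-5, 4, -4, 14, 9] → max 14
[4, -4, 14, 9, -8] → max 14
[-4, 14, 9, -8, 8] → max 14
[14, 9, -8, 8, 6] → max 14
[9, -8, 8, 6, 8] → max 9  < 14 ✓
[-8, 8, 6, 8, 13] → max 13  < 14 ✓
[8, 6, 8, 13, 10] → max 13  < 14 ✓
[6, 8, 13, 10, 2] → max 13  < 14 ✓
[8, 13, 10, 2, 7] → max 13  < 14 ✓
6 windows satisfy the condition.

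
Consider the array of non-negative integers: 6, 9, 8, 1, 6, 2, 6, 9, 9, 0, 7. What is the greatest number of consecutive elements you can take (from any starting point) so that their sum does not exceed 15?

→ 6: sum 6, len 1
→ 9: sum 15, len 2
→ 8 (dropped 6, 9): sum 8, len 1
→ 1: sum 9, len 2
→ 6: sum 15, len 3
→ 2 (dropped 8): sum 9, len 3
→ 6: sum 15, len 4
→ 9 (dropped 1, 6, 2): sum 15, len 2
→ 9 (dropped 6, 9): sum 9, len 1
→ 0: sum 9, len 2
→ 7 (dropped 9): sum 7, len 2
Longest length seen: 4.

4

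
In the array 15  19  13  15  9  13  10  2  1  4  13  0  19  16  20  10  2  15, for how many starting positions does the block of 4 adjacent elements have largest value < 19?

7

15 19 13 15 → max 19
19 13 15 9 → max 19
13 15 9 13 → max 15  < 19 ✓
15 9 13 10 → max 15  < 19 ✓
9 13 10 2 → max 13  < 19 ✓
13 10 2 1 → max 13  < 19 ✓
10 2 1 4 → max 10  < 19 ✓
2 1 4 13 → max 13  < 19 ✓
1 4 13 0 → max 13  < 19 ✓
4 13 0 19 → max 19
13 0 19 16 → max 19
0 19 16 20 → max 20
19 16 20 10 → max 20
16 20 10 2 → max 20
20 10 2 15 → max 20
7 windows satisfy the condition.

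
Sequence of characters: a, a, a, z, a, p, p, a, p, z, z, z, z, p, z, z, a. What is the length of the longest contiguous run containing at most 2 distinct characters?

[a] 1 distinct, len 1
[a, a] 1 distinct, len 2
[a, a, a] 1 distinct, len 3
[a, a, a, z] 2 distinct, len 4
[a, a, a, z, a] 2 distinct, len 5
[a, p] 2 distinct, len 2
[a, p, p] 2 distinct, len 3
[a, p, p, a] 2 distinct, len 4
[a, p, p, a, p] 2 distinct, len 5
[p, z] 2 distinct, len 2
[p, z, z] 2 distinct, len 3
[p, z, z, z] 2 distinct, len 4
[p, z, z, z, z] 2 distinct, len 5
[p, z, z, z, z, p] 2 distinct, len 6
[p, z, z, z, z, p, z] 2 distinct, len 7
[p, z, z, z, z, p, z, z] 2 distinct, len 8
[z, z, a] 2 distinct, len 3
Longest length with ≤2 distinct: 8.

8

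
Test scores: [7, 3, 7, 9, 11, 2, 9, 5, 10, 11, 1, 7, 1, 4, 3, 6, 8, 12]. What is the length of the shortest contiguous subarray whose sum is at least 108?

17

Extend right; whenever the sum reaches 108, record the length and shrink from the left:
add 7: running sum 7 < 108
add 3: running sum 10 < 108
add 7: running sum 17 < 108
add 9: running sum 26 < 108
add 11: running sum 37 < 108
add 2: running sum 39 < 108
add 9: running sum 48 < 108
add 5: running sum 53 < 108
add 10: running sum 63 < 108
add 11: running sum 74 < 108
add 1: running sum 75 < 108
add 7: running sum 82 < 108
add 1: running sum 83 < 108
add 4: running sum 87 < 108
add 3: running sum 90 < 108
add 6: running sum 96 < 108
add 8: running sum 104 < 108
add 12: shortest ending here [3, 7, 9, 11, 2, 9, 5, 10, 11, 1, 7, 1, 4, 3, 6, 8, 12] sum 109, len 17
Shortest qualifying length: 17.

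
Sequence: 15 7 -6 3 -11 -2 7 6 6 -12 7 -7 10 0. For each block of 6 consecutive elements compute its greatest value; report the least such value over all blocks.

7

Each size-6 window and its max:
15 7 -6 3 -11 -2 → max 15
7 -6 3 -11 -2 7 → max 7
-6 3 -11 -2 7 6 → max 7
3 -11 -2 7 6 6 → max 7
-11 -2 7 6 6 -12 → max 7
-2 7 6 6 -12 7 → max 7
7 6 6 -12 7 -7 → max 7
6 6 -12 7 -7 10 → max 10
6 -12 7 -7 10 0 → max 10
Least of these is 7.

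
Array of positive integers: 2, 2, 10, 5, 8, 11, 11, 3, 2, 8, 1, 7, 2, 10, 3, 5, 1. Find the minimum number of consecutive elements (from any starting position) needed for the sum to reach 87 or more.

add 2: running sum 2 < 87
add 2: running sum 4 < 87
add 10: running sum 14 < 87
add 5: running sum 19 < 87
add 8: running sum 27 < 87
add 11: running sum 38 < 87
add 11: running sum 49 < 87
add 3: running sum 52 < 87
add 2: running sum 54 < 87
add 8: running sum 62 < 87
add 1: running sum 63 < 87
add 7: running sum 70 < 87
add 2: running sum 72 < 87
add 10: running sum 82 < 87
add 3: running sum 85 < 87
add 5: shortest ending here [2, 10, 5, 8, 11, 11, 3, 2, 8, 1, 7, 2, 10, 3, 5] sum 88, len 15
add 1: shortest ending here [10, 5, 8, 11, 11, 3, 2, 8, 1, 7, 2, 10, 3, 5, 1] sum 87, len 15
Shortest qualifying length: 15.

15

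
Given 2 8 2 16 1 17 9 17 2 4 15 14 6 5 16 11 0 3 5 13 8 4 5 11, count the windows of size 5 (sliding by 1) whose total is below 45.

12

2 8 2 16 1 → sum 29  < 45 ✓
8 2 16 1 17 → sum 44  < 45 ✓
2 16 1 17 9 → sum 45
16 1 17 9 17 → sum 60
1 17 9 17 2 → sum 46
17 9 17 2 4 → sum 49
9 17 2 4 15 → sum 47
17 2 4 15 14 → sum 52
2 4 15 14 6 → sum 41  < 45 ✓
4 15 14 6 5 → sum 44  < 45 ✓
15 14 6 5 16 → sum 56
14 6 5 16 11 → sum 52
6 5 16 11 0 → sum 38  < 45 ✓
5 16 11 0 3 → sum 35  < 45 ✓
16 11 0 3 5 → sum 35  < 45 ✓
11 0 3 5 13 → sum 32  < 45 ✓
0 3 5 13 8 → sum 29  < 45 ✓
3 5 13 8 4 → sum 33  < 45 ✓
5 13 8 4 5 → sum 35  < 45 ✓
13 8 4 5 11 → sum 41  < 45 ✓
12 windows satisfy the condition.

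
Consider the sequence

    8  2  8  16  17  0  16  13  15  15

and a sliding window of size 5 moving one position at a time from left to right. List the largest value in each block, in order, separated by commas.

17, 17, 17, 17, 17, 16

Sliding a size-5 window across the 10 values:
[8, 2, 8, 16, 17] → max 17
[2, 8, 16, 17, 0] → max 17
[8, 16, 17, 0, 16] → max 17
[16, 17, 0, 16, 13] → max 17
[17, 0, 16, 13, 15] → max 17
[0, 16, 13, 15, 15] → max 16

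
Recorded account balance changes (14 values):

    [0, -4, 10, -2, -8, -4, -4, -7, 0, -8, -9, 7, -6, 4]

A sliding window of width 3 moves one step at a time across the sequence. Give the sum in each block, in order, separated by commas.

6, 4, 0, -14, -16, -15, -11, -15, -17, -10, -8, 5

0 -4 10 → sum 6
-4 10 -2 → sum 4
10 -2 -8 → sum 0
-2 -8 -4 → sum -14
-8 -4 -4 → sum -16
-4 -4 -7 → sum -15
-4 -7 0 → sum -11
-7 0 -8 → sum -15
0 -8 -9 → sum -17
-8 -9 7 → sum -10
-9 7 -6 → sum -8
7 -6 4 → sum 5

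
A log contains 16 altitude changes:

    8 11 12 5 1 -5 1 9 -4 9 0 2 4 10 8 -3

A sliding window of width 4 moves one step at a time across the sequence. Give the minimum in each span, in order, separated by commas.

5, 1, -5, -5, -5, -5, -4, -4, -4, 0, 0, 2, -3

[8, 11, 12, 5] → min 5
[11, 12, 5, 1] → min 1
[12, 5, 1, -5] → min -5
[5, 1, -5, 1] → min -5
[1, -5, 1, 9] → min -5
[-5, 1, 9, -4] → min -5
[1, 9, -4, 9] → min -4
[9, -4, 9, 0] → min -4
[-4, 9, 0, 2] → min -4
[9, 0, 2, 4] → min 0
[0, 2, 4, 10] → min 0
[2, 4, 10, 8] → min 2
[4, 10, 8, -3] → min -3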